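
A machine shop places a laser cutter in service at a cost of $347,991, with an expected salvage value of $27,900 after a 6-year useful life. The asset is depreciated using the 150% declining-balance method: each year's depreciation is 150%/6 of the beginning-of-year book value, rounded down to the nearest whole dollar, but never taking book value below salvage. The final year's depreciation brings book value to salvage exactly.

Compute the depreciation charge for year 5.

$27,527

Depreciable base = $347,991 − $27,900 = $320,091.
Year 1: ⌊$347,991 × 150%/6⌋ = $86,997. Book value $260,994.
Year 2: ⌊$260,994 × 150%/6⌋ = $65,248. Book value $195,746.
Year 3: ⌊$195,746 × 150%/6⌋ = $48,936. Book value $146,810.
Year 4: ⌊$146,810 × 150%/6⌋ = $36,702. Book value $110,108.
Year 5: ⌊$110,108 × 150%/6⌋ = $27,527. Book value $82,581.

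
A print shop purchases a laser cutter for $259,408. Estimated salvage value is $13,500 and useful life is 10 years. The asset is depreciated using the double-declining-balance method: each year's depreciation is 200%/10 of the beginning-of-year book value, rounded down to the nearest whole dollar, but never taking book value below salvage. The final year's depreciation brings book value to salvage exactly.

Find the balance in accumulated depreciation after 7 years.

Depreciable base = $259,408 − $13,500 = $245,908.
Year 1: ⌊$259,408 × 200%/10⌋ = $51,881. Book value $207,527.
Year 2: ⌊$207,527 × 200%/10⌋ = $41,505. Book value $166,022.
Year 3: ⌊$166,022 × 200%/10⌋ = $33,204. Book value $132,818.
Year 4: ⌊$132,818 × 200%/10⌋ = $26,563. Book value $106,255.
Year 5: ⌊$106,255 × 200%/10⌋ = $21,251. Book value $85,004.
Year 6: ⌊$85,004 × 200%/10⌋ = $17,000. Book value $68,004.
Year 7: ⌊$68,004 × 200%/10⌋ = $13,600. Book value $54,404.
Accumulated through year 7 = $259,408 − $54,404 = $205,004.

$205,004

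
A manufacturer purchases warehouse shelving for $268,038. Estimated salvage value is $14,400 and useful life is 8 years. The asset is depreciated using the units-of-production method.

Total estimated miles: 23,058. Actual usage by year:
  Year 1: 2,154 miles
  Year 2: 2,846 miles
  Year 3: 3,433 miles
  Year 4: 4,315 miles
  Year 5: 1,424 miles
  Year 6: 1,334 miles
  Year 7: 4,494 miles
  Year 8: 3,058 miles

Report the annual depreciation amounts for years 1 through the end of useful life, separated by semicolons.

Depreciable base = $268,038 − $14,400 = $253,638.
Rate = $253,638 / 23,058 miles = $11 per mile.
Year 1: 2,154 × $11 = $23,694. Book value $244,344.
Year 2: 2,846 × $11 = $31,306. Book value $213,038.
Year 3: 3,433 × $11 = $37,763. Book value $175,275.
Year 4: 4,315 × $11 = $47,465. Book value $127,810.
Year 5: 1,424 × $11 = $15,664. Book value $112,146.
Year 6: 1,334 × $11 = $14,674. Book value $97,472.
Year 7: 4,494 × $11 = $49,434. Book value $48,038.
Year 8: 3,058 × $11 = $33,638. Book value $14,400.

$23,694; $31,306; $37,763; $47,465; $15,664; $14,674; $49,434; $33,638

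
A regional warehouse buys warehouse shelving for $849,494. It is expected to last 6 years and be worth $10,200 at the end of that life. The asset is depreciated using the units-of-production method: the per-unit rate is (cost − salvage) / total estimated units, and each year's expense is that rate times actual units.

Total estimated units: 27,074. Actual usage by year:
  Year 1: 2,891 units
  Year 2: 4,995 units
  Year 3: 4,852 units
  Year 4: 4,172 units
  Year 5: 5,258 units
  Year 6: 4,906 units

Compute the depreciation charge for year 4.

$129,332

Depreciable base = $849,494 − $10,200 = $839,294.
Rate = $839,294 / 27,074 units = $31 per unit.
Year 1: 2,891 × $31 = $89,621. Book value $759,873.
Year 2: 4,995 × $31 = $154,845. Book value $605,028.
Year 3: 4,852 × $31 = $150,412. Book value $454,616.
Year 4: 4,172 × $31 = $129,332. Book value $325,284.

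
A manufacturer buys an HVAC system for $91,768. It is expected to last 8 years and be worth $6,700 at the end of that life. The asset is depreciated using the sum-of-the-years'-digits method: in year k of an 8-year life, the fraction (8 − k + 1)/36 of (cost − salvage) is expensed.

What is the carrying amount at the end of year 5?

$20,878

Depreciable base = $91,768 − $6,700 = $85,068.
Sum of the years' digits = 8+7+6+5+4+3+2+1 = 36.
Year 1: $85,068 × 8/36 = $18,904. Book value $72,864.
Year 2: $85,068 × 7/36 = $16,541. Book value $56,323.
Year 3: $85,068 × 6/36 = $14,178. Book value $42,145.
Year 4: $85,068 × 5/36 = $11,815. Book value $30,330.
Year 5: $85,068 × 4/36 = $9,452. Book value $20,878.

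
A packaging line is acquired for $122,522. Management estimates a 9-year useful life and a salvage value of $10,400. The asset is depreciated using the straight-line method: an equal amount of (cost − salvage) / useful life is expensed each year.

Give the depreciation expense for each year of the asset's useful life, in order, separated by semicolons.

Depreciable base = $122,522 − $10,400 = $112,122.
Annual expense = $112,122 / 9 = $12,458.
End of year 1: book value $110,064.
End of year 2: book value $97,606.
End of year 3: book value $85,148.
End of year 4: book value $72,690.
End of year 5: book value $60,232.
End of year 6: book value $47,774.
End of year 7: book value $35,316.
End of year 8: book value $22,858.
End of year 9: book value $10,400.

$12,458; $12,458; $12,458; $12,458; $12,458; $12,458; $12,458; $12,458; $12,458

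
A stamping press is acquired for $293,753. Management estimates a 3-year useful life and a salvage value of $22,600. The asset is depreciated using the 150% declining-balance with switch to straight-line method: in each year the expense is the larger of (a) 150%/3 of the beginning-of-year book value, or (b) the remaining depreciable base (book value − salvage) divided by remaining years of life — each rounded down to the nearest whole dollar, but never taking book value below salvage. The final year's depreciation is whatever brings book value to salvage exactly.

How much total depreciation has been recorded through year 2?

Depreciable base = $293,753 − $22,600 = $271,153.
Year 1: DB = ⌊$293,753 × 150%/3⌋ = $146,876; SL = ⌊$271,153/3⌋ = $90,384 → take DB $146,876. Book value $146,877.
Year 2: DB = ⌊$146,877 × 150%/3⌋ = $73,438; SL = ⌊$124,277/2⌋ = $62,138 → take DB $73,438. Book value $73,439.
Accumulated through year 2 = $293,753 − $73,439 = $220,314.

$220,314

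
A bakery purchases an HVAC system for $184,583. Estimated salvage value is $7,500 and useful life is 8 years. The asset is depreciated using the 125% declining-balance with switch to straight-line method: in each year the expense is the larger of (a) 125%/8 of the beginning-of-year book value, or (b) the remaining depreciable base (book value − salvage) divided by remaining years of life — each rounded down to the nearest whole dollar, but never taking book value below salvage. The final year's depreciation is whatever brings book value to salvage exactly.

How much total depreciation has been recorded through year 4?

Depreciable base = $184,583 − $7,500 = $177,083.
Year 1: DB = ⌊$184,583 × 125%/8⌋ = $28,841; SL = ⌊$177,083/8⌋ = $22,135 → take DB $28,841. Book value $155,742.
Year 2: DB = ⌊$155,742 × 125%/8⌋ = $24,334; SL = ⌊$148,242/7⌋ = $21,177 → take DB $24,334. Book value $131,408.
Year 3: DB = ⌊$131,408 × 125%/8⌋ = $20,532; SL = ⌊$123,908/6⌋ = $20,651 → take SL $20,651. Book value $110,757.
Year 4: DB = ⌊$110,757 × 125%/8⌋ = $17,305; SL = ⌊$103,257/5⌋ = $20,651 → take SL $20,651. Book value $90,106.
Accumulated through year 4 = $184,583 − $90,106 = $94,477.

$94,477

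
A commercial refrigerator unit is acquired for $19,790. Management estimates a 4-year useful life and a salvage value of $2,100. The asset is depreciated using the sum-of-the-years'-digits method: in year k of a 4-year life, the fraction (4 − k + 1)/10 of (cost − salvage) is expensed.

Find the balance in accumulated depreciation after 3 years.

Depreciable base = $19,790 − $2,100 = $17,690.
Sum of the years' digits = 4+3+2+1 = 10.
Year 1: $17,690 × 4/10 = $7,076. Book value $12,714.
Year 2: $17,690 × 3/10 = $5,307. Book value $7,407.
Year 3: $17,690 × 2/10 = $3,538. Book value $3,869.
Accumulated through year 3 = $19,790 − $3,869 = $15,921.

$15,921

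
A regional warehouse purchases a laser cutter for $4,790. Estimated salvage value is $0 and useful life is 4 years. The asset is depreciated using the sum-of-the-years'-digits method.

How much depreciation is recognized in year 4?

Depreciable base = $4,790 − $0 = $4,790.
Sum of the years' digits = 4+3+2+1 = 10.
Year 1: $4,790 × 4/10 = $1,916. Book value $2,874.
Year 2: $4,790 × 3/10 = $1,437. Book value $1,437.
Year 3: $4,790 × 2/10 = $958. Book value $479.
Year 4: $4,790 × 1/10 = $479. Book value $0.

$479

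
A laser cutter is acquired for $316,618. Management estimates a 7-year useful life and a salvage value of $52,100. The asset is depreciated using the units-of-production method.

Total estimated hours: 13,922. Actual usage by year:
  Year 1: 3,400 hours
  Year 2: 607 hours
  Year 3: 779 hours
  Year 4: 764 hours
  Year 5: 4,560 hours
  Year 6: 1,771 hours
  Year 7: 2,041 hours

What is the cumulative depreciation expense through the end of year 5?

Depreciable base = $316,618 − $52,100 = $264,518.
Rate = $264,518 / 13,922 hours = $19 per hour.
Year 1: 3,400 × $19 = $64,600. Book value $252,018.
Year 2: 607 × $19 = $11,533. Book value $240,485.
Year 3: 779 × $19 = $14,801. Book value $225,684.
Year 4: 764 × $19 = $14,516. Book value $211,168.
Year 5: 4,560 × $19 = $86,640. Book value $124,528.
Accumulated through year 5 = $316,618 − $124,528 = $192,090.

$192,090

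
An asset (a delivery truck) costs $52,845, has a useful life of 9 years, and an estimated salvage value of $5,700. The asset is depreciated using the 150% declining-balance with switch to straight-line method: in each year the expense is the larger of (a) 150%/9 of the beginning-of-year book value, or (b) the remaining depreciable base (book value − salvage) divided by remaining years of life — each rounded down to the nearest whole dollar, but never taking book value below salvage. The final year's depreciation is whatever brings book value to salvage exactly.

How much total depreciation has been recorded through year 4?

$27,359

Depreciable base = $52,845 − $5,700 = $47,145.
Year 1: DB = ⌊$52,845 × 150%/9⌋ = $8,807; SL = ⌊$47,145/9⌋ = $5,238 → take DB $8,807. Book value $44,038.
Year 2: DB = ⌊$44,038 × 150%/9⌋ = $7,339; SL = ⌊$38,338/8⌋ = $4,792 → take DB $7,339. Book value $36,699.
Year 3: DB = ⌊$36,699 × 150%/9⌋ = $6,116; SL = ⌊$30,999/7⌋ = $4,428 → take DB $6,116. Book value $30,583.
Year 4: DB = ⌊$30,583 × 150%/9⌋ = $5,097; SL = ⌊$24,883/6⌋ = $4,147 → take DB $5,097. Book value $25,486.
Accumulated through year 4 = $52,845 − $25,486 = $27,359.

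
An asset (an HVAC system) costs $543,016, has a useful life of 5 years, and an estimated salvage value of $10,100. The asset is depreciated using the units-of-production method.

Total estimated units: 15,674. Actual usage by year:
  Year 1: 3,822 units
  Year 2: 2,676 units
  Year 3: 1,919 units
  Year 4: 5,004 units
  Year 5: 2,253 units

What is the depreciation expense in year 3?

Depreciable base = $543,016 − $10,100 = $532,916.
Rate = $532,916 / 15,674 units = $34 per unit.
Year 1: 3,822 × $34 = $129,948. Book value $413,068.
Year 2: 2,676 × $34 = $90,984. Book value $322,084.
Year 3: 1,919 × $34 = $65,246. Book value $256,838.

$65,246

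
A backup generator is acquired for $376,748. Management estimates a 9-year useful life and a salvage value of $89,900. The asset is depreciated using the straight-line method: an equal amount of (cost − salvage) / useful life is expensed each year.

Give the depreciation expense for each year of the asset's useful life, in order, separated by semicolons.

Depreciable base = $376,748 − $89,900 = $286,848.
Annual expense = $286,848 / 9 = $31,872.
End of year 1: book value $344,876.
End of year 2: book value $313,004.
End of year 3: book value $281,132.
End of year 4: book value $249,260.
End of year 5: book value $217,388.
End of year 6: book value $185,516.
End of year 7: book value $153,644.
End of year 8: book value $121,772.
End of year 9: book value $89,900.

$31,872; $31,872; $31,872; $31,872; $31,872; $31,872; $31,872; $31,872; $31,872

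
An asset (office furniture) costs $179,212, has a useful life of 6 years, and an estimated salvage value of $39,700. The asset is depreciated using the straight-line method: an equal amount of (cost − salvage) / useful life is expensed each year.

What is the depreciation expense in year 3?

$23,252

Depreciable base = $179,212 − $39,700 = $139,512.
Annual expense = $139,512 / 6 = $23,252.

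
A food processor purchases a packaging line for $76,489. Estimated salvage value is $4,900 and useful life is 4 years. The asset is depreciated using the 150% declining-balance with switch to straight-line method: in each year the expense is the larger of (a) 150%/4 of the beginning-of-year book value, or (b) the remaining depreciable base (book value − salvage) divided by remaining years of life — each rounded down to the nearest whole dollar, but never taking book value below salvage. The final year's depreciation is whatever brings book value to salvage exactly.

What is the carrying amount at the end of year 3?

Depreciable base = $76,489 − $4,900 = $71,589.
Year 1: DB = ⌊$76,489 × 150%/4⌋ = $28,683; SL = ⌊$71,589/4⌋ = $17,897 → take DB $28,683. Book value $47,806.
Year 2: DB = ⌊$47,806 × 150%/4⌋ = $17,927; SL = ⌊$42,906/3⌋ = $14,302 → take DB $17,927. Book value $29,879.
Year 3: DB = ⌊$29,879 × 150%/4⌋ = $11,204; SL = ⌊$24,979/2⌋ = $12,489 → take SL $12,489. Book value $17,390.

$17,390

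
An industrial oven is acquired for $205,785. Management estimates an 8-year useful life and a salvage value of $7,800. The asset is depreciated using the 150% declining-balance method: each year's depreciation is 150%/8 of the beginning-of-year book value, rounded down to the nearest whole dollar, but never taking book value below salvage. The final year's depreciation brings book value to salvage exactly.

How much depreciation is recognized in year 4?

Depreciable base = $205,785 − $7,800 = $197,985.
Year 1: ⌊$205,785 × 150%/8⌋ = $38,584. Book value $167,201.
Year 2: ⌊$167,201 × 150%/8⌋ = $31,350. Book value $135,851.
Year 3: ⌊$135,851 × 150%/8⌋ = $25,472. Book value $110,379.
Year 4: ⌊$110,379 × 150%/8⌋ = $20,696. Book value $89,683.

$20,696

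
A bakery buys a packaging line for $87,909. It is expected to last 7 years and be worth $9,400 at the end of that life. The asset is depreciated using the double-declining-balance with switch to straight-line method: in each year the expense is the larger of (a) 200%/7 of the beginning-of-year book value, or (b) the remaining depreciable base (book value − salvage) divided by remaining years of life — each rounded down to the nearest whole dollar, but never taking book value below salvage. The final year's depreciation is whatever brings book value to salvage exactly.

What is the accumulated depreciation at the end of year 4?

Depreciable base = $87,909 − $9,400 = $78,509.
Year 1: DB = ⌊$87,909 × 200%/7⌋ = $25,116; SL = ⌊$78,509/7⌋ = $11,215 → take DB $25,116. Book value $62,793.
Year 2: DB = ⌊$62,793 × 200%/7⌋ = $17,940; SL = ⌊$53,393/6⌋ = $8,898 → take DB $17,940. Book value $44,853.
Year 3: DB = ⌊$44,853 × 200%/7⌋ = $12,815; SL = ⌊$35,453/5⌋ = $7,090 → take DB $12,815. Book value $32,038.
Year 4: DB = ⌊$32,038 × 200%/7⌋ = $9,153; SL = ⌊$22,638/4⌋ = $5,659 → take DB $9,153. Book value $22,885.
Accumulated through year 4 = $87,909 − $22,885 = $65,024.

$65,024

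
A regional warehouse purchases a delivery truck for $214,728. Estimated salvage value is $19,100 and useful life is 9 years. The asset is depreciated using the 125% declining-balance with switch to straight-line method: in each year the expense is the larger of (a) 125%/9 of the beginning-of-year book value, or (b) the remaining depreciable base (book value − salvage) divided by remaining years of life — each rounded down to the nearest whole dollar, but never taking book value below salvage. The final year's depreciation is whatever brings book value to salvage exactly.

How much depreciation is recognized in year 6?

Depreciable base = $214,728 − $19,100 = $195,628.
Year 1: DB = ⌊$214,728 × 125%/9⌋ = $29,823; SL = ⌊$195,628/9⌋ = $21,736 → take DB $29,823. Book value $184,905.
Year 2: DB = ⌊$184,905 × 125%/9⌋ = $25,681; SL = ⌊$165,805/8⌋ = $20,725 → take DB $25,681. Book value $159,224.
Year 3: DB = ⌊$159,224 × 125%/9⌋ = $22,114; SL = ⌊$140,124/7⌋ = $20,017 → take DB $22,114. Book value $137,110.
Year 4: DB = ⌊$137,110 × 125%/9⌋ = $19,043; SL = ⌊$118,010/6⌋ = $19,668 → take SL $19,668. Book value $117,442.
Year 5: DB = ⌊$117,442 × 125%/9⌋ = $16,311; SL = ⌊$98,342/5⌋ = $19,668 → take SL $19,668. Book value $97,774.
Year 6: DB = ⌊$97,774 × 125%/9⌋ = $13,579; SL = ⌊$78,674/4⌋ = $19,668 → take SL $19,668. Book value $78,106.

$19,668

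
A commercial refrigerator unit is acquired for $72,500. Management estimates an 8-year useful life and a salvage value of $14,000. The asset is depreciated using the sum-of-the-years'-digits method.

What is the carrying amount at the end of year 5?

Depreciable base = $72,500 − $14,000 = $58,500.
Sum of the years' digits = 8+7+6+5+4+3+2+1 = 36.
Year 1: $58,500 × 8/36 = $13,000. Book value $59,500.
Year 2: $58,500 × 7/36 = $11,375. Book value $48,125.
Year 3: $58,500 × 6/36 = $9,750. Book value $38,375.
Year 4: $58,500 × 5/36 = $8,125. Book value $30,250.
Year 5: $58,500 × 4/36 = $6,500. Book value $23,750.

$23,750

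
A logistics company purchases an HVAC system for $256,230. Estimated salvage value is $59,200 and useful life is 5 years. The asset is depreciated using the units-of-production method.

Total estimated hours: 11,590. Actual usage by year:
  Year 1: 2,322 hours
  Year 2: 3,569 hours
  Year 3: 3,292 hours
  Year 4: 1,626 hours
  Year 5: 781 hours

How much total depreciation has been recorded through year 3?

$156,111

Depreciable base = $256,230 − $59,200 = $197,030.
Rate = $197,030 / 11,590 hours = $17 per hour.
Year 1: 2,322 × $17 = $39,474. Book value $216,756.
Year 2: 3,569 × $17 = $60,673. Book value $156,083.
Year 3: 3,292 × $17 = $55,964. Book value $100,119.
Accumulated through year 3 = $256,230 − $100,119 = $156,111.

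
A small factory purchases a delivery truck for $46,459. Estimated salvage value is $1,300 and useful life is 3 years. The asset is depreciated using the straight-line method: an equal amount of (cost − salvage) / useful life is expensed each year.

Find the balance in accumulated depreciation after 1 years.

$15,053

Depreciable base = $46,459 − $1,300 = $45,159.
Annual expense = $45,159 / 3 = $15,053.
End of year 1: book value $31,406.
Accumulated through year 1 = $46,459 − $31,406 = $15,053.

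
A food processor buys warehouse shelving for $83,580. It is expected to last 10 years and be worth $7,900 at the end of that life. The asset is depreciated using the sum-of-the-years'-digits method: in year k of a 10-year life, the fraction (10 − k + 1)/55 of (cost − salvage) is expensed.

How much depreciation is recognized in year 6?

$6,880

Depreciable base = $83,580 − $7,900 = $75,680.
Sum of the years' digits = 10+9+8+7+6+5+4+3+2+1 = 55.
Year 1: $75,680 × 10/55 = $13,760. Book value $69,820.
Year 2: $75,680 × 9/55 = $12,384. Book value $57,436.
Year 3: $75,680 × 8/55 = $11,008. Book value $46,428.
Year 4: $75,680 × 7/55 = $9,632. Book value $36,796.
Year 5: $75,680 × 6/55 = $8,256. Book value $28,540.
Year 6: $75,680 × 5/55 = $6,880. Book value $21,660.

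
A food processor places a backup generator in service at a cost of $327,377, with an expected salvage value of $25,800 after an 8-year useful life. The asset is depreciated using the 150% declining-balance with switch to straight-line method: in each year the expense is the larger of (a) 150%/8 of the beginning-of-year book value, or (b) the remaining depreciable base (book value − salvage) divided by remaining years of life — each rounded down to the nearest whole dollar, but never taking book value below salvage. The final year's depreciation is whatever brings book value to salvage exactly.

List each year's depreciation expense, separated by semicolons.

$61,383; $49,873; $40,522; $32,924; $29,218; $29,219; $29,219; $29,219

Depreciable base = $327,377 − $25,800 = $301,577.
Year 1: DB = ⌊$327,377 × 150%/8⌋ = $61,383; SL = ⌊$301,577/8⌋ = $37,697 → take DB $61,383. Book value $265,994.
Year 2: DB = ⌊$265,994 × 150%/8⌋ = $49,873; SL = ⌊$240,194/7⌋ = $34,313 → take DB $49,873. Book value $216,121.
Year 3: DB = ⌊$216,121 × 150%/8⌋ = $40,522; SL = ⌊$190,321/6⌋ = $31,720 → take DB $40,522. Book value $175,599.
Year 4: DB = ⌊$175,599 × 150%/8⌋ = $32,924; SL = ⌊$149,799/5⌋ = $29,959 → take DB $32,924. Book value $142,675.
Year 5: DB = ⌊$142,675 × 150%/8⌋ = $26,751; SL = ⌊$116,875/4⌋ = $29,218 → take SL $29,218. Book value $113,457.
Year 6: DB = ⌊$113,457 × 150%/8⌋ = $21,273; SL = ⌊$87,657/3⌋ = $29,219 → take SL $29,219. Book value $84,238.
Year 7: DB = ⌊$84,238 × 150%/8⌋ = $15,794; SL = ⌊$58,438/2⌋ = $29,219 → take SL $29,219. Book value $55,019.
Year 8 (final): $55,019 − $25,800 = $29,219. Book value $25,800.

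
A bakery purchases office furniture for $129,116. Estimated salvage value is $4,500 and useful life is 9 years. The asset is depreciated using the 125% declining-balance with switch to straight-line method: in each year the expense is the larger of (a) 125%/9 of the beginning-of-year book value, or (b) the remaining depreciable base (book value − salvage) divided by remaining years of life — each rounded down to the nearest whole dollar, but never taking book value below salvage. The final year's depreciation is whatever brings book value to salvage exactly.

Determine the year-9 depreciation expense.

Depreciable base = $129,116 − $4,500 = $124,616.
Year 1: DB = ⌊$129,116 × 125%/9⌋ = $17,932; SL = ⌊$124,616/9⌋ = $13,846 → take DB $17,932. Book value $111,184.
Year 2: DB = ⌊$111,184 × 125%/9⌋ = $15,442; SL = ⌊$106,684/8⌋ = $13,335 → take DB $15,442. Book value $95,742.
Year 3: DB = ⌊$95,742 × 125%/9⌋ = $13,297; SL = ⌊$91,242/7⌋ = $13,034 → take DB $13,297. Book value $82,445.
Year 4: DB = ⌊$82,445 × 125%/9⌋ = $11,450; SL = ⌊$77,945/6⌋ = $12,990 → take SL $12,990. Book value $69,455.
Year 5: DB = ⌊$69,455 × 125%/9⌋ = $9,646; SL = ⌊$64,955/5⌋ = $12,991 → take SL $12,991. Book value $56,464.
Year 6: DB = ⌊$56,464 × 125%/9⌋ = $7,842; SL = ⌊$51,964/4⌋ = $12,991 → take SL $12,991. Book value $43,473.
Year 7: DB = ⌊$43,473 × 125%/9⌋ = $6,037; SL = ⌊$38,973/3⌋ = $12,991 → take SL $12,991. Book value $30,482.
Year 8: DB = ⌊$30,482 × 125%/9⌋ = $4,233; SL = ⌊$25,982/2⌋ = $12,991 → take SL $12,991. Book value $17,491.
Year 9 (final): $17,491 − $4,500 = $12,991. Book value $4,500.

$12,991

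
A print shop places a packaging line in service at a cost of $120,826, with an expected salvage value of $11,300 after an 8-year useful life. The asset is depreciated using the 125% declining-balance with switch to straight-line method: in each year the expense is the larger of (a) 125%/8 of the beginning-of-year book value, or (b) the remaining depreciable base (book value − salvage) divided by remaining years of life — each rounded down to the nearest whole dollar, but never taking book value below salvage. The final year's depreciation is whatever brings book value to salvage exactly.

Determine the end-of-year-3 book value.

Depreciable base = $120,826 − $11,300 = $109,526.
Year 1: DB = ⌊$120,826 × 125%/8⌋ = $18,879; SL = ⌊$109,526/8⌋ = $13,690 → take DB $18,879. Book value $101,947.
Year 2: DB = ⌊$101,947 × 125%/8⌋ = $15,929; SL = ⌊$90,647/7⌋ = $12,949 → take DB $15,929. Book value $86,018.
Year 3: DB = ⌊$86,018 × 125%/8⌋ = $13,440; SL = ⌊$74,718/6⌋ = $12,453 → take DB $13,440. Book value $72,578.

$72,578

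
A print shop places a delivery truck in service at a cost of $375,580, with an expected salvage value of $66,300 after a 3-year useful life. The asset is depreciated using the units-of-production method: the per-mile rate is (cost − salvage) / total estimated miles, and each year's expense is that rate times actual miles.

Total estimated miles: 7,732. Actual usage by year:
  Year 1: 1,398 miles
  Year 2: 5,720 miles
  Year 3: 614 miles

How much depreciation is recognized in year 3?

Depreciable base = $375,580 − $66,300 = $309,280.
Rate = $309,280 / 7,732 miles = $40 per mile.
Year 1: 1,398 × $40 = $55,920. Book value $319,660.
Year 2: 5,720 × $40 = $228,800. Book value $90,860.
Year 3: 614 × $40 = $24,560. Book value $66,300.

$24,560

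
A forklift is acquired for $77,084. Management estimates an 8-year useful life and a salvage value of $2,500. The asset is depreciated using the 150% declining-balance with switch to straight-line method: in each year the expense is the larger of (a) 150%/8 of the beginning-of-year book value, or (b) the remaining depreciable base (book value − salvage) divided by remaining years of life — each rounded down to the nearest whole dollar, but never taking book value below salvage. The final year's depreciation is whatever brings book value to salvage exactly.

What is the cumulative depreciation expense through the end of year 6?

$59,044

Depreciable base = $77,084 − $2,500 = $74,584.
Year 1: DB = ⌊$77,084 × 150%/8⌋ = $14,453; SL = ⌊$74,584/8⌋ = $9,323 → take DB $14,453. Book value $62,631.
Year 2: DB = ⌊$62,631 × 150%/8⌋ = $11,743; SL = ⌊$60,131/7⌋ = $8,590 → take DB $11,743. Book value $50,888.
Year 3: DB = ⌊$50,888 × 150%/8⌋ = $9,541; SL = ⌊$48,388/6⌋ = $8,064 → take DB $9,541. Book value $41,347.
Year 4: DB = ⌊$41,347 × 150%/8⌋ = $7,752; SL = ⌊$38,847/5⌋ = $7,769 → take SL $7,769. Book value $33,578.
Year 5: DB = ⌊$33,578 × 150%/8⌋ = $6,295; SL = ⌊$31,078/4⌋ = $7,769 → take SL $7,769. Book value $25,809.
Year 6: DB = ⌊$25,809 × 150%/8⌋ = $4,839; SL = ⌊$23,309/3⌋ = $7,769 → take SL $7,769. Book value $18,040.
Accumulated through year 6 = $77,084 − $18,040 = $59,044.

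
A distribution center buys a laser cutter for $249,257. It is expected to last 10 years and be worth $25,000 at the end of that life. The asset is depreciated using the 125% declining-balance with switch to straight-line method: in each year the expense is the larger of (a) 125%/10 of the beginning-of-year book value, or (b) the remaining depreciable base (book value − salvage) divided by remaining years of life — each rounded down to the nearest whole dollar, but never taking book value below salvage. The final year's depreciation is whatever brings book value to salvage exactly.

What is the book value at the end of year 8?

$65,371

Depreciable base = $249,257 − $25,000 = $224,257.
Year 1: DB = ⌊$249,257 × 125%/10⌋ = $31,157; SL = ⌊$224,257/10⌋ = $22,425 → take DB $31,157. Book value $218,100.
Year 2: DB = ⌊$218,100 × 125%/10⌋ = $27,262; SL = ⌊$193,100/9⌋ = $21,455 → take DB $27,262. Book value $190,838.
Year 3: DB = ⌊$190,838 × 125%/10⌋ = $23,854; SL = ⌊$165,838/8⌋ = $20,729 → take DB $23,854. Book value $166,984.
Year 4: DB = ⌊$166,984 × 125%/10⌋ = $20,873; SL = ⌊$141,984/7⌋ = $20,283 → take DB $20,873. Book value $146,111.
Year 5: DB = ⌊$146,111 × 125%/10⌋ = $18,263; SL = ⌊$121,111/6⌋ = $20,185 → take SL $20,185. Book value $125,926.
Year 6: DB = ⌊$125,926 × 125%/10⌋ = $15,740; SL = ⌊$100,926/5⌋ = $20,185 → take SL $20,185. Book value $105,741.
Year 7: DB = ⌊$105,741 × 125%/10⌋ = $13,217; SL = ⌊$80,741/4⌋ = $20,185 → take SL $20,185. Book value $85,556.
Year 8: DB = ⌊$85,556 × 125%/10⌋ = $10,694; SL = ⌊$60,556/3⌋ = $20,185 → take SL $20,185. Book value $65,371.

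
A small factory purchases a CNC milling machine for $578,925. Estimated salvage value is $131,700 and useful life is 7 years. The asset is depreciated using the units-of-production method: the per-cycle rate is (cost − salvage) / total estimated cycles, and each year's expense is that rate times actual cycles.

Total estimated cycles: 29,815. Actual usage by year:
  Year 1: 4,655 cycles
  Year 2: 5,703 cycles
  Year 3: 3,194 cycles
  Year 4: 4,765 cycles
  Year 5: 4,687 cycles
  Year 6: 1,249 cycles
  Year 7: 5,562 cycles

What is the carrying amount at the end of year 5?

$233,865

Depreciable base = $578,925 − $131,700 = $447,225.
Rate = $447,225 / 29,815 cycles = $15 per cycle.
Year 1: 4,655 × $15 = $69,825. Book value $509,100.
Year 2: 5,703 × $15 = $85,545. Book value $423,555.
Year 3: 3,194 × $15 = $47,910. Book value $375,645.
Year 4: 4,765 × $15 = $71,475. Book value $304,170.
Year 5: 4,687 × $15 = $70,305. Book value $233,865.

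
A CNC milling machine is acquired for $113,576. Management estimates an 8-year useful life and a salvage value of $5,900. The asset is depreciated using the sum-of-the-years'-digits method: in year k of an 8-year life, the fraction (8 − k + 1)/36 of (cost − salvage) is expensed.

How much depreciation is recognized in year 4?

Depreciable base = $113,576 − $5,900 = $107,676.
Sum of the years' digits = 8+7+6+5+4+3+2+1 = 36.
Year 1: $107,676 × 8/36 = $23,928. Book value $89,648.
Year 2: $107,676 × 7/36 = $20,937. Book value $68,711.
Year 3: $107,676 × 6/36 = $17,946. Book value $50,765.
Year 4: $107,676 × 5/36 = $14,955. Book value $35,810.

$14,955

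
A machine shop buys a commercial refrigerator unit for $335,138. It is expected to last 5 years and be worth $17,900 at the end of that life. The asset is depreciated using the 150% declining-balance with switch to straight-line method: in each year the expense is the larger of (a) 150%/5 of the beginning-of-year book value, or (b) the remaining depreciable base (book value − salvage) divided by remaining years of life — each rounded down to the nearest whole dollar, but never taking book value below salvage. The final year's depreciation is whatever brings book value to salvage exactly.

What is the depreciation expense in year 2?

Depreciable base = $335,138 − $17,900 = $317,238.
Year 1: DB = ⌊$335,138 × 150%/5⌋ = $100,541; SL = ⌊$317,238/5⌋ = $63,447 → take DB $100,541. Book value $234,597.
Year 2: DB = ⌊$234,597 × 150%/5⌋ = $70,379; SL = ⌊$216,697/4⌋ = $54,174 → take DB $70,379. Book value $164,218.

$70,379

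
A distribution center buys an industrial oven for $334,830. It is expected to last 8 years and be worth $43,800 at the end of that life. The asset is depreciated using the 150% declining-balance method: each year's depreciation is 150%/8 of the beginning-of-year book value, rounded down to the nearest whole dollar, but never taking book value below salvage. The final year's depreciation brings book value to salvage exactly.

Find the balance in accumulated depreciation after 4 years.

Depreciable base = $334,830 − $43,800 = $291,030.
Year 1: ⌊$334,830 × 150%/8⌋ = $62,780. Book value $272,050.
Year 2: ⌊$272,050 × 150%/8⌋ = $51,009. Book value $221,041.
Year 3: ⌊$221,041 × 150%/8⌋ = $41,445. Book value $179,596.
Year 4: ⌊$179,596 × 150%/8⌋ = $33,674. Book value $145,922.
Accumulated through year 4 = $334,830 − $145,922 = $188,908.

$188,908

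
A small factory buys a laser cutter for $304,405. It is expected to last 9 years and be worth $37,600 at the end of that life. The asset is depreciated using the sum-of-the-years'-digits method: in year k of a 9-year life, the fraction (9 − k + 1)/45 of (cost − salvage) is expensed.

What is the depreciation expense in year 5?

Depreciable base = $304,405 − $37,600 = $266,805.
Sum of the years' digits = 9+8+7+6+5+4+3+2+1 = 45.
Year 1: $266,805 × 9/45 = $53,361. Book value $251,044.
Year 2: $266,805 × 8/45 = $47,432. Book value $203,612.
Year 3: $266,805 × 7/45 = $41,503. Book value $162,109.
Year 4: $266,805 × 6/45 = $35,574. Book value $126,535.
Year 5: $266,805 × 5/45 = $29,645. Book value $96,890.

$29,645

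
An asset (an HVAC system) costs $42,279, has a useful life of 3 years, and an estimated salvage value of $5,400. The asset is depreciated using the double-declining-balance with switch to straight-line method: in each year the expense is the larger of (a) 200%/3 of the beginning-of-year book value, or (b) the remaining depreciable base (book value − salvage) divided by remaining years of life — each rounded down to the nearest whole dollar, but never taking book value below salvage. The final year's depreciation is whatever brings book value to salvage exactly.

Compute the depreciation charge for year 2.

Depreciable base = $42,279 − $5,400 = $36,879.
Year 1: DB = ⌊$42,279 × 200%/3⌋ = $28,186; SL = ⌊$36,879/3⌋ = $12,293 → take DB $28,186. Book value $14,093.
Year 2: DB = ⌊$14,093 × 200%/3⌋ = $9,395; SL = ⌊$8,693/2⌋ = $4,346 → take DB $9,395, capped at $8,693. Book value $5,400.

$8,693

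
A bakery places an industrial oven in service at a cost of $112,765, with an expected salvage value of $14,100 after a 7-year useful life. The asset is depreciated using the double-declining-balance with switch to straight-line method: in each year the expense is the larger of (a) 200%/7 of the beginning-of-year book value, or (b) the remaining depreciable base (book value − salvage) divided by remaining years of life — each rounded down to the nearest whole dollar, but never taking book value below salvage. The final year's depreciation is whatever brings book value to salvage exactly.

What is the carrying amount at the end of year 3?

Depreciable base = $112,765 − $14,100 = $98,665.
Year 1: DB = ⌊$112,765 × 200%/7⌋ = $32,218; SL = ⌊$98,665/7⌋ = $14,095 → take DB $32,218. Book value $80,547.
Year 2: DB = ⌊$80,547 × 200%/7⌋ = $23,013; SL = ⌊$66,447/6⌋ = $11,074 → take DB $23,013. Book value $57,534.
Year 3: DB = ⌊$57,534 × 200%/7⌋ = $16,438; SL = ⌊$43,434/5⌋ = $8,686 → take DB $16,438. Book value $41,096.

$41,096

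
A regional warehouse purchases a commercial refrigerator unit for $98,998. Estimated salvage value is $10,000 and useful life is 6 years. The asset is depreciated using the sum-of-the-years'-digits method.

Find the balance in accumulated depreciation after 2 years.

Depreciable base = $98,998 − $10,000 = $88,998.
Sum of the years' digits = 6+5+4+3+2+1 = 21.
Year 1: $88,998 × 6/21 = $25,428. Book value $73,570.
Year 2: $88,998 × 5/21 = $21,190. Book value $52,380.
Accumulated through year 2 = $98,998 − $52,380 = $46,618.

$46,618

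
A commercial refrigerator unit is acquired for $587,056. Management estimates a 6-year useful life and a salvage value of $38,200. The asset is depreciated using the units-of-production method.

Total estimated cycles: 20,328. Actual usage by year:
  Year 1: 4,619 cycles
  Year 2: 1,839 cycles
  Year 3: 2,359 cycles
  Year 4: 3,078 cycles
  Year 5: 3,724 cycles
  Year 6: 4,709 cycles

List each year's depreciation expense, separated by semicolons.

Depreciable base = $587,056 − $38,200 = $548,856.
Rate = $548,856 / 20,328 cycles = $27 per cycle.
Year 1: 4,619 × $27 = $124,713. Book value $462,343.
Year 2: 1,839 × $27 = $49,653. Book value $412,690.
Year 3: 2,359 × $27 = $63,693. Book value $348,997.
Year 4: 3,078 × $27 = $83,106. Book value $265,891.
Year 5: 3,724 × $27 = $100,548. Book value $165,343.
Year 6: 4,709 × $27 = $127,143. Book value $38,200.

$124,713; $49,653; $63,693; $83,106; $100,548; $127,143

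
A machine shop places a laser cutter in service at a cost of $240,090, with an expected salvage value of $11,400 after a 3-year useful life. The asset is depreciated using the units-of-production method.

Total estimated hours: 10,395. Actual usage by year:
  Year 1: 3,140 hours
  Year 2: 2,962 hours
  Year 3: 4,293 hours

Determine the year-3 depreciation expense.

$94,446

Depreciable base = $240,090 − $11,400 = $228,690.
Rate = $228,690 / 10,395 hours = $22 per hour.
Year 1: 3,140 × $22 = $69,080. Book value $171,010.
Year 2: 2,962 × $22 = $65,164. Book value $105,846.
Year 3: 4,293 × $22 = $94,446. Book value $11,400.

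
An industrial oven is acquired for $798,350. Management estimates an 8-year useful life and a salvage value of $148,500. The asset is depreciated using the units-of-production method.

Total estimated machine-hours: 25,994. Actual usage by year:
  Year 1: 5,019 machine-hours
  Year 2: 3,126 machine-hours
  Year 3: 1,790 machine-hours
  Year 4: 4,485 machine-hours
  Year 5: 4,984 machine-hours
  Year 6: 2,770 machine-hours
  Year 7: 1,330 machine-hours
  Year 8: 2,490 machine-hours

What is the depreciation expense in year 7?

Depreciable base = $798,350 − $148,500 = $649,850.
Rate = $649,850 / 25,994 machine-hours = $25 per machine-hour.
Year 1: 5,019 × $25 = $125,475. Book value $672,875.
Year 2: 3,126 × $25 = $78,150. Book value $594,725.
Year 3: 1,790 × $25 = $44,750. Book value $549,975.
Year 4: 4,485 × $25 = $112,125. Book value $437,850.
Year 5: 4,984 × $25 = $124,600. Book value $313,250.
Year 6: 2,770 × $25 = $69,250. Book value $244,000.
Year 7: 1,330 × $25 = $33,250. Book value $210,750.

$33,250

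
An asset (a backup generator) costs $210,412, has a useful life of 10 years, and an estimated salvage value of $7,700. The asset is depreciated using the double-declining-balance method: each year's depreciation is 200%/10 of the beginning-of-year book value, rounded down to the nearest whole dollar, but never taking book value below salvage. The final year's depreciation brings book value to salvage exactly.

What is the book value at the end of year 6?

Depreciable base = $210,412 − $7,700 = $202,712.
Year 1: ⌊$210,412 × 200%/10⌋ = $42,082. Book value $168,330.
Year 2: ⌊$168,330 × 200%/10⌋ = $33,666. Book value $134,664.
Year 3: ⌊$134,664 × 200%/10⌋ = $26,932. Book value $107,732.
Year 4: ⌊$107,732 × 200%/10⌋ = $21,546. Book value $86,186.
Year 5: ⌊$86,186 × 200%/10⌋ = $17,237. Book value $68,949.
Year 6: ⌊$68,949 × 200%/10⌋ = $13,789. Book value $55,160.

$55,160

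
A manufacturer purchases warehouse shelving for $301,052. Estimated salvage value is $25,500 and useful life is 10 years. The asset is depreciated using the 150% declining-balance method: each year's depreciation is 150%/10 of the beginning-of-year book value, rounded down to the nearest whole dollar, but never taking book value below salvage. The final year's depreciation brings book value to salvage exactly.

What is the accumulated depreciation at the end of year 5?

Depreciable base = $301,052 − $25,500 = $275,552.
Year 1: ⌊$301,052 × 150%/10⌋ = $45,157. Book value $255,895.
Year 2: ⌊$255,895 × 150%/10⌋ = $38,384. Book value $217,511.
Year 3: ⌊$217,511 × 150%/10⌋ = $32,626. Book value $184,885.
Year 4: ⌊$184,885 × 150%/10⌋ = $27,732. Book value $157,153.
Year 5: ⌊$157,153 × 150%/10⌋ = $23,572. Book value $133,581.
Accumulated through year 5 = $301,052 − $133,581 = $167,471.

$167,471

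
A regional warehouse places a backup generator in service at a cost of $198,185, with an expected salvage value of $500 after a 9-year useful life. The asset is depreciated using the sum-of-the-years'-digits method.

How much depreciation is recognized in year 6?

Depreciable base = $198,185 − $500 = $197,685.
Sum of the years' digits = 9+8+7+6+5+4+3+2+1 = 45.
Year 1: $197,685 × 9/45 = $39,537. Book value $158,648.
Year 2: $197,685 × 8/45 = $35,144. Book value $123,504.
Year 3: $197,685 × 7/45 = $30,751. Book value $92,753.
Year 4: $197,685 × 6/45 = $26,358. Book value $66,395.
Year 5: $197,685 × 5/45 = $21,965. Book value $44,430.
Year 6: $197,685 × 4/45 = $17,572. Book value $26,858.

$17,572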